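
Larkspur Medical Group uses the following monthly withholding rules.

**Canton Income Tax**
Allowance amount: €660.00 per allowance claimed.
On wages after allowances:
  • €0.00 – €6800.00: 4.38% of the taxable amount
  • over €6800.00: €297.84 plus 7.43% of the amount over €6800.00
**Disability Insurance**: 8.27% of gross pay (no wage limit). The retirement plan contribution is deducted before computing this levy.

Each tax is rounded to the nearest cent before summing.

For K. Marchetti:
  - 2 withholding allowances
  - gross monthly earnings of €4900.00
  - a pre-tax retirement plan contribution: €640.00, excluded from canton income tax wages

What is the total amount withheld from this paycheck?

€481.07

Canton Income Tax: taxable = €4900.00 − €640.00 − 2×€660.00 = €2940.00
  4.38% × €2940.00 = €128.77
Disability Insurance: 8.27% × €4260.00 = €352.30
Total: €128.77 + €352.30 = €481.07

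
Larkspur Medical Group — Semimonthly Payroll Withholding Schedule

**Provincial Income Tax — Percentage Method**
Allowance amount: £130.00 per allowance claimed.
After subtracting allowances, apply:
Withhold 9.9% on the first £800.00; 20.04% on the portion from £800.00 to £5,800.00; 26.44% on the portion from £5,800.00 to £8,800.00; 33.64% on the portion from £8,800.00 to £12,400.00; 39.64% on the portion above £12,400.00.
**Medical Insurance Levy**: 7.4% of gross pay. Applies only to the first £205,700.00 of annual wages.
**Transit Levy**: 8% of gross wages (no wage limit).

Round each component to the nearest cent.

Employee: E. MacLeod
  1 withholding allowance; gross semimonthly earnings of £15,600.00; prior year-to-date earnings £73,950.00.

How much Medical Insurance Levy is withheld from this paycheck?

Medical Insurance Levy: 7.4% × £15,600.00 = £1,154.40

£1,154.40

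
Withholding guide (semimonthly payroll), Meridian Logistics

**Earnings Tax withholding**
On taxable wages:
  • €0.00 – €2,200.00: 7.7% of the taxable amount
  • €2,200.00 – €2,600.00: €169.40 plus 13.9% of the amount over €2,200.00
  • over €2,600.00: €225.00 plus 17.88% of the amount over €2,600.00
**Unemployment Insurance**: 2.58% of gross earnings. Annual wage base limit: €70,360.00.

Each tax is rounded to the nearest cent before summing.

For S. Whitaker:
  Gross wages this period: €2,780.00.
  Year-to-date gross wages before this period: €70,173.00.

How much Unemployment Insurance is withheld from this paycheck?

€4.82

Unemployment Insurance: cap €70,360.00 − YTD €70,173.00 = €187.00 subject; 2.58% × €187.00 = €4.82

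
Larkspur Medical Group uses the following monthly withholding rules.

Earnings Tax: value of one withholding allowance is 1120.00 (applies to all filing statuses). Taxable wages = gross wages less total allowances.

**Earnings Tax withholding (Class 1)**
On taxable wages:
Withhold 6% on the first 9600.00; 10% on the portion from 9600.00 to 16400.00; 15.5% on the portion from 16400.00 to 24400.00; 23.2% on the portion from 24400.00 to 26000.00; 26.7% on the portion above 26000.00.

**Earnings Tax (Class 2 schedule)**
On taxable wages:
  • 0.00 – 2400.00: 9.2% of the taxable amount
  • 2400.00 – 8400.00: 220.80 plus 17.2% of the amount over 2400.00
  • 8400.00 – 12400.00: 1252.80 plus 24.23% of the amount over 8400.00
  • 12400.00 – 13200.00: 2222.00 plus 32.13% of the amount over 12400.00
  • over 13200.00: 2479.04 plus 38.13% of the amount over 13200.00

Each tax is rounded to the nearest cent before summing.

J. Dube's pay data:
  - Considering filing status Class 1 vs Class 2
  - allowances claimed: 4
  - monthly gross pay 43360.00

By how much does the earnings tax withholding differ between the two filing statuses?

Earnings Tax (Class 1): taxable = 43360.00 − 4×1120.00 = 38880.00
  2867.20 + 26.7% × (38880.00 − 26000.00) = 2867.20 + 26.7% × 12880.00 = 6306.16
Earnings Tax (Class 2): taxable = 43360.00 − 4×1120.00 = 38880.00
  2479.04 + 38.13% × (38880.00 − 13200.00) = 2479.04 + 38.13% × 25680.00 = 12270.82
Difference: |6306.16 − 12270.82| = 5964.66 (higher under Class 2)

5964.66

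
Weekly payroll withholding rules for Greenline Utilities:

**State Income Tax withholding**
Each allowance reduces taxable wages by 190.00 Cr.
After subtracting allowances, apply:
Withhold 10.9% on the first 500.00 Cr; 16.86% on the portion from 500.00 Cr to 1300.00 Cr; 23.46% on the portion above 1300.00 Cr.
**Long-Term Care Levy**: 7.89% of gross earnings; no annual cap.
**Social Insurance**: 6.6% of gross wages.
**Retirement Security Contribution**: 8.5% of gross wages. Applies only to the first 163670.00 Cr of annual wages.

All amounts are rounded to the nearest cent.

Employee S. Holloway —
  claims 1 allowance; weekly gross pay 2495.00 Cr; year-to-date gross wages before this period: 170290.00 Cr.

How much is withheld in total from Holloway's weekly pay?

786.68 Cr

State Income Tax: taxable = 2495.00 Cr − 1×190.00 Cr = 2305.00 Cr
  189.38 Cr + 23.46% × (2305.00 Cr − 1300.00 Cr) = 189.38 Cr + 23.46% × 1005.00 Cr = 425.15 Cr
Long-Term Care Levy: 7.89% × 2495.00 Cr = 196.86 Cr
Social Insurance: 6.6% × 2495.00 Cr = 164.67 Cr
Retirement Security Contribution: YTD 170290.00 Cr ≥ cap 163670.00 Cr → 0.00 Cr
Total: 425.15 Cr + 196.86 Cr + 164.67 Cr + 0.00 Cr = 786.68 Cr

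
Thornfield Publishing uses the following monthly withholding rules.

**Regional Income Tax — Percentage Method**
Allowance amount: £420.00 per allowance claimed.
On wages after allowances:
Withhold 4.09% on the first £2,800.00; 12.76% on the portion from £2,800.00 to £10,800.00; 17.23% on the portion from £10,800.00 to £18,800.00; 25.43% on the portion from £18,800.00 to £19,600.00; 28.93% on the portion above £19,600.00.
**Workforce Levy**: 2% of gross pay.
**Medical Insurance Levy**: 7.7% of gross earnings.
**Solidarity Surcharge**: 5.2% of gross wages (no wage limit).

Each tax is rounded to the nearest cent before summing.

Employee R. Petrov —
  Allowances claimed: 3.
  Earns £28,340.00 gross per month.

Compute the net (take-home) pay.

Regional Income Tax: taxable = £28,340.00 − 3×£420.00 = £27,080.00
  £2,717.16 + 28.93% × (£27,080.00 − £19,600.00) = £2,717.16 + 28.93% × £7,480.00 = £4,881.12
Workforce Levy: 2% × £28,340.00 = £566.80
Medical Insurance Levy: 7.7% × £28,340.00 = £2,182.18
Solidarity Surcharge: 5.2% × £28,340.00 = £1,473.68
Total withheld: £4,881.12 + £566.80 + £2,182.18 + £1,473.68 = £9,103.78
Net pay: £28,340.00 − £9,103.78 = £19,236.22

£19,236.22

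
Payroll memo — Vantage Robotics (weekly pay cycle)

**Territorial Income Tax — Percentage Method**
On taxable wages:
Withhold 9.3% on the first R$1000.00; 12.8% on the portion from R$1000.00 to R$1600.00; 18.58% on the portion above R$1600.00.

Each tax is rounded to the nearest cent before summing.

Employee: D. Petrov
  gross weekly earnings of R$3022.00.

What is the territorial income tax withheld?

R$434.01

Territorial Income Tax: taxable = R$3022.00
  R$169.80 + 18.58% × (R$3022.00 − R$1600.00) = R$169.80 + 18.58% × R$1422.00 = R$434.01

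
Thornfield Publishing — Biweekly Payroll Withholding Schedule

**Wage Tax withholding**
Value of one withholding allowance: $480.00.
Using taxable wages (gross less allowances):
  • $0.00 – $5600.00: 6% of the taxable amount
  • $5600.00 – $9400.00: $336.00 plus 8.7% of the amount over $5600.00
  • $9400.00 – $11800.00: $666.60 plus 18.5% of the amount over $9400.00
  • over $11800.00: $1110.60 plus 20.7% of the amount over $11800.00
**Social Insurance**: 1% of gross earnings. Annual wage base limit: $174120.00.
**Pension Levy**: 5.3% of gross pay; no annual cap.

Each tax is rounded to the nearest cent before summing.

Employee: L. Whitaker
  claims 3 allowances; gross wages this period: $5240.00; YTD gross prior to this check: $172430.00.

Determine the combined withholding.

$522.62

Wage Tax: taxable = $5240.00 − 3×$480.00 = $3800.00
  6% × $3800.00 = $228.00
Social Insurance: cap $174120.00 − YTD $172430.00 = $1690.00 subject; 1% × $1690.00 = $16.90
Pension Levy: 5.3% × $5240.00 = $277.72
Total: $228.00 + $16.90 + $277.72 = $522.62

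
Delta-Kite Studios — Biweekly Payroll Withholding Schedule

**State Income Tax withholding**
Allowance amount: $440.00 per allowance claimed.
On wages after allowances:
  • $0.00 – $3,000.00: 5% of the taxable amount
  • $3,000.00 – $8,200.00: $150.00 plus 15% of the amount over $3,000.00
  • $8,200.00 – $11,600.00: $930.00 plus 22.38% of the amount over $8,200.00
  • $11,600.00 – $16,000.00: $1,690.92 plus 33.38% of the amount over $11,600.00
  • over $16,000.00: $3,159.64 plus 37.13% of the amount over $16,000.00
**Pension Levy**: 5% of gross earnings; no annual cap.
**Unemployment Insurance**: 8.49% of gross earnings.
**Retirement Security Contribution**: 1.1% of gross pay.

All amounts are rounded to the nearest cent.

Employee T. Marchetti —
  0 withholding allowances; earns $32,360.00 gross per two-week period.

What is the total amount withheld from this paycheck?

$13,955.43

State Income Tax: taxable = $32,360.00
  $3,159.64 + 37.13% × ($32,360.00 − $16,000.00) = $3,159.64 + 37.13% × $16,360.00 = $9,234.11
Pension Levy: 5% × $32,360.00 = $1,618.00
Unemployment Insurance: 8.49% × $32,360.00 = $2,747.36
Retirement Security Contribution: 1.1% × $32,360.00 = $355.96
Total: $9,234.11 + $1,618.00 + $2,747.36 + $355.96 = $13,955.43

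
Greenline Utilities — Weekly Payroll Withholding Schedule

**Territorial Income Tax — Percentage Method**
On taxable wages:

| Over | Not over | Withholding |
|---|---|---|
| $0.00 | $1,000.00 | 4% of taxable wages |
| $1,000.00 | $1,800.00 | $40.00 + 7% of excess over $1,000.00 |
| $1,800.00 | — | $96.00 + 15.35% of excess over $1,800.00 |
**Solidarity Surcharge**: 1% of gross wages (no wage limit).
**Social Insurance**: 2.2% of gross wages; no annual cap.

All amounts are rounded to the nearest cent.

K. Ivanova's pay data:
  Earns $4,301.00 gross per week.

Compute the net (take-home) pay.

$3,683.47

Territorial Income Tax: taxable = $4,301.00
  $96.00 + 15.35% × ($4,301.00 − $1,800.00) = $96.00 + 15.35% × $2,501.00 = $479.90
Solidarity Surcharge: 1% × $4,301.00 = $43.01
Social Insurance: 2.2% × $4,301.00 = $94.62
Total withheld: $479.90 + $43.01 + $94.62 = $617.53
Net pay: $4,301.00 − $617.53 = $3,683.47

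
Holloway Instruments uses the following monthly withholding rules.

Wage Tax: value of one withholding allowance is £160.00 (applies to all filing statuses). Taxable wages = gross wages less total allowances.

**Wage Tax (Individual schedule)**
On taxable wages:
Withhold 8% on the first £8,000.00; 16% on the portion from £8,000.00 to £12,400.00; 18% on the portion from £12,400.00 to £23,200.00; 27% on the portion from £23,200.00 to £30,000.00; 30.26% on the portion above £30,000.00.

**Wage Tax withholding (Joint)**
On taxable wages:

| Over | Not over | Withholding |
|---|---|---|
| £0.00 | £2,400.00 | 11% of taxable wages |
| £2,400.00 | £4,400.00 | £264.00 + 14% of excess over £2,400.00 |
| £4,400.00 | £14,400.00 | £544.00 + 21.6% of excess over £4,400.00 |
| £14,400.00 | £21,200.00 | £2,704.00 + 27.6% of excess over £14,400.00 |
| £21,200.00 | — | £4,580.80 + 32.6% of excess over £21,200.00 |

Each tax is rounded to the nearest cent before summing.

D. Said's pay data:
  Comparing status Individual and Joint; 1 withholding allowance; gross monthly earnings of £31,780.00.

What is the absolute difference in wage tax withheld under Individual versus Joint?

Wage Tax (Individual): taxable = £31,780.00 − 1×£160.00 = £31,620.00
  £5,124.00 + 30.26% × (£31,620.00 − £30,000.00) = £5,124.00 + 30.26% × £1,620.00 = £5,614.21
Wage Tax (Joint): taxable = £31,780.00 − 1×£160.00 = £31,620.00
  £4,580.80 + 32.6% × (£31,620.00 − £21,200.00) = £4,580.80 + 32.6% × £10,420.00 = £7,977.72
Difference: |£5,614.21 − £7,977.72| = £2,363.51 (higher under Joint)

£2,363.51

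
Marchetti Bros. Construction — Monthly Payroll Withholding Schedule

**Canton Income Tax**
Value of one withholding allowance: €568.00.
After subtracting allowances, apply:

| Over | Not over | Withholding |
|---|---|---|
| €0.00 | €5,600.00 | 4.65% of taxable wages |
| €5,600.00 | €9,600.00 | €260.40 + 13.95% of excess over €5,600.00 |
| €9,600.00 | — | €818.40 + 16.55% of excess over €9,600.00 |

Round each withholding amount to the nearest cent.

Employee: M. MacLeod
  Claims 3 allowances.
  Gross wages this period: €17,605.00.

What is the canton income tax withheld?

Canton Income Tax: taxable = €17,605.00 − 3×€568.00 = €15,901.00
  €818.40 + 16.55% × (€15,901.00 − €9,600.00) = €818.40 + 16.55% × €6,301.00 = €1,861.22

€1,861.22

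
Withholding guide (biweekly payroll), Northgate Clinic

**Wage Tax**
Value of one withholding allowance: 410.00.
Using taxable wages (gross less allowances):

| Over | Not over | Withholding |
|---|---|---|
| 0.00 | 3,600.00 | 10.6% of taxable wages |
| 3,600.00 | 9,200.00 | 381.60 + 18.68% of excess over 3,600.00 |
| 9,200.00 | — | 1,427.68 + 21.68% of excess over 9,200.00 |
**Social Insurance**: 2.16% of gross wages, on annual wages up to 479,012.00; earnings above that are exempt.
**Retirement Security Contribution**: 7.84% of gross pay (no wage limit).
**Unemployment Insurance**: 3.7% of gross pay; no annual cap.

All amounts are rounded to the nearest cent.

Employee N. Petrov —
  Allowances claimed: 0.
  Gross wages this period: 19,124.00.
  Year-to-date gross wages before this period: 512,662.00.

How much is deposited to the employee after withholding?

13,337.89

Wage Tax: taxable = 19,124.00
  1,427.68 + 21.68% × (19,124.00 − 9,200.00) = 1,427.68 + 21.68% × 9,924.00 = 3,579.20
Social Insurance: YTD 512,662.00 ≥ cap 479,012.00 → 0.00
Retirement Security Contribution: 7.84% × 19,124.00 = 1,499.32
Unemployment Insurance: 3.7% × 19,124.00 = 707.59
Total withheld: 3,579.20 + 0.00 + 1,499.32 + 707.59 = 5,786.11
Net pay: 19,124.00 − 5,786.11 = 13,337.89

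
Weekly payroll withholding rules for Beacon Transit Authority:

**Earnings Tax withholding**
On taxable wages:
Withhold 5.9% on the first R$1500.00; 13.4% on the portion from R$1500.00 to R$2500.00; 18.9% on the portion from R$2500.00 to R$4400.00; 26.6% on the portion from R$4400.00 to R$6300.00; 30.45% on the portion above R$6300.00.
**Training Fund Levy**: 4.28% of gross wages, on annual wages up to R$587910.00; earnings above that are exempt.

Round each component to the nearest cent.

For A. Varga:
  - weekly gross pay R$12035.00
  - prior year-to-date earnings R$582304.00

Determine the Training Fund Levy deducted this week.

R$239.94

Training Fund Levy: cap R$587910.00 − YTD R$582304.00 = R$5606.00 subject; 4.28% × R$5606.00 = R$239.94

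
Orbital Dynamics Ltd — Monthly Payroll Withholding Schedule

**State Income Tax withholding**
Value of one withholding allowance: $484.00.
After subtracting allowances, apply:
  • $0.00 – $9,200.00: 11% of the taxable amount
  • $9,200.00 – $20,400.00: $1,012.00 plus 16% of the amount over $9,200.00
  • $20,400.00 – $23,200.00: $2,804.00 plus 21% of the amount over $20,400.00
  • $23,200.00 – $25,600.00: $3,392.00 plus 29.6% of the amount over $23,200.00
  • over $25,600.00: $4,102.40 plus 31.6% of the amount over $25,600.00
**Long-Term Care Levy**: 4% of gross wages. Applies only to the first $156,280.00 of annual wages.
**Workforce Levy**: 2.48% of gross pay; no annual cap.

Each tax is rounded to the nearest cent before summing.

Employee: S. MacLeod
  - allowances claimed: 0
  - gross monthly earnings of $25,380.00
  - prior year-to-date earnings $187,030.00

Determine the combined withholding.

$4,666.70

State Income Tax: taxable = $25,380.00
  $3,392.00 + 29.6% × ($25,380.00 − $23,200.00) = $3,392.00 + 29.6% × $2,180.00 = $4,037.28
Long-Term Care Levy: YTD $187,030.00 ≥ cap $156,280.00 → $0.00
Workforce Levy: 2.48% × $25,380.00 = $629.42
Total: $4,037.28 + $0.00 + $629.42 = $4,666.70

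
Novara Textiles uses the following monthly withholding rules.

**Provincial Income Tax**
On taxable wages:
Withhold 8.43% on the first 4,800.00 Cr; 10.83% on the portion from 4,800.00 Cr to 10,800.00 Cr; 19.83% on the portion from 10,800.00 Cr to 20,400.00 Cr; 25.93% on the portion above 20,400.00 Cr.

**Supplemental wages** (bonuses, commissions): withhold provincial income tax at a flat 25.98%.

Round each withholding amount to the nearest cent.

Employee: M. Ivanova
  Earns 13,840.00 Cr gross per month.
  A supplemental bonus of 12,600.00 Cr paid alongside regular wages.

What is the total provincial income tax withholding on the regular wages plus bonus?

Provincial Income Tax: taxable = 13,840.00 Cr
  1,054.44 Cr + 19.83% × (13,840.00 Cr − 10,800.00 Cr) = 1,054.44 Cr + 19.83% × 3,040.00 Cr = 1,657.27 Cr
Supplemental (25.98% flat on bonus): 25.98% × 12,600.00 Cr = 3,273.48 Cr
Total provincial income tax: 1,657.27 Cr + 3,273.48 Cr = 4,930.75 Cr

4,930.75 Cr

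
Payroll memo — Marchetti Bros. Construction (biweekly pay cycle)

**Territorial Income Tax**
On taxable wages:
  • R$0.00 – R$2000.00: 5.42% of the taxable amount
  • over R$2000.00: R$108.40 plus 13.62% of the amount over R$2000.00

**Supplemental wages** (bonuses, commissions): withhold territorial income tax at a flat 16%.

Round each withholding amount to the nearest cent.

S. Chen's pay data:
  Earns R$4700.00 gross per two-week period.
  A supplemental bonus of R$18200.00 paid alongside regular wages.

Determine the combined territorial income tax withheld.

Territorial Income Tax: taxable = R$4700.00
  R$108.40 + 13.62% × (R$4700.00 − R$2000.00) = R$108.40 + 13.62% × R$2700.00 = R$476.14
Supplemental (16% flat on bonus): 16% × R$18200.00 = R$2912.00
Total territorial income tax: R$476.14 + R$2912.00 = R$3388.14

R$3388.14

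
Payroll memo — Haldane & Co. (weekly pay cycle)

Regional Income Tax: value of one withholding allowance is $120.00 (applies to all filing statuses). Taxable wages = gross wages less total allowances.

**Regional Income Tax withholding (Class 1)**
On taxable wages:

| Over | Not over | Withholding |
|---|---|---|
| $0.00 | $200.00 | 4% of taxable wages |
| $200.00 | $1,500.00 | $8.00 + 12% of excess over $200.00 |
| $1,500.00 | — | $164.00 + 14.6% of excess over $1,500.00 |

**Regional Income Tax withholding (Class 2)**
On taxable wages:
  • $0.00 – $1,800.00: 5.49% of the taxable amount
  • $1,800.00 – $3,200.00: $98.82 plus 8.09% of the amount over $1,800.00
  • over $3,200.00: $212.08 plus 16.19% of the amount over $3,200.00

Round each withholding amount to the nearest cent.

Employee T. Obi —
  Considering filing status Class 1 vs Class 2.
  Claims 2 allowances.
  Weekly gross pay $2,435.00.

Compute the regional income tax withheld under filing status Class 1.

Regional Income Tax (Class 1): taxable = $2,435.00 − 2×$120.00 = $2,195.00
  $164.00 + 14.6% × ($2,195.00 − $1,500.00) = $164.00 + 14.6% × $695.00 = $265.47

$265.47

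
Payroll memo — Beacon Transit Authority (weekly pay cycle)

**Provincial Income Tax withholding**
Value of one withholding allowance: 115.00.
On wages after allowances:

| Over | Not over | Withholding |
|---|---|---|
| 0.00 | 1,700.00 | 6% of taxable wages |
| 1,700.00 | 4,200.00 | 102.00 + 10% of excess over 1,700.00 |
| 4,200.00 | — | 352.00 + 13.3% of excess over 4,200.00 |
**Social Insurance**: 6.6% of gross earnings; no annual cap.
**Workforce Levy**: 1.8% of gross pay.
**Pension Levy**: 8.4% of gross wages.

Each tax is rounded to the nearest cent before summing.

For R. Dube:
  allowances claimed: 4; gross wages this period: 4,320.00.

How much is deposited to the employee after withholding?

Provincial Income Tax: taxable = 4,320.00 − 4×115.00 = 3,860.00
  102.00 + 10% × (3,860.00 − 1,700.00) = 102.00 + 10% × 2,160.00 = 318.00
Social Insurance: 6.6% × 4,320.00 = 285.12
Workforce Levy: 1.8% × 4,320.00 = 77.76
Pension Levy: 8.4% × 4,320.00 = 362.88
Total withheld: 318.00 + 285.12 + 77.76 + 362.88 = 1,043.76
Net pay: 4,320.00 − 1,043.76 = 3,276.24

3,276.24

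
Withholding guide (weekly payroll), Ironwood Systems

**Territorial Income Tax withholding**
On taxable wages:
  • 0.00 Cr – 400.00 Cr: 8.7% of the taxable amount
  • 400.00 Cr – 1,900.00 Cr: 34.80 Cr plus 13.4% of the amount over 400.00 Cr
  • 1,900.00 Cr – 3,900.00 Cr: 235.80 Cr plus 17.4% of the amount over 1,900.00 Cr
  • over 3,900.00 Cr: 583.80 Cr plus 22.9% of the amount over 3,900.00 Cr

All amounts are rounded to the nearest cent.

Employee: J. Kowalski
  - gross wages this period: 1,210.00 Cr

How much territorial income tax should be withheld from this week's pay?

Territorial Income Tax: taxable = 1,210.00 Cr
  34.80 Cr + 13.4% × (1,210.00 Cr − 400.00 Cr) = 34.80 Cr + 13.4% × 810.00 Cr = 143.34 Cr

143.34 Cr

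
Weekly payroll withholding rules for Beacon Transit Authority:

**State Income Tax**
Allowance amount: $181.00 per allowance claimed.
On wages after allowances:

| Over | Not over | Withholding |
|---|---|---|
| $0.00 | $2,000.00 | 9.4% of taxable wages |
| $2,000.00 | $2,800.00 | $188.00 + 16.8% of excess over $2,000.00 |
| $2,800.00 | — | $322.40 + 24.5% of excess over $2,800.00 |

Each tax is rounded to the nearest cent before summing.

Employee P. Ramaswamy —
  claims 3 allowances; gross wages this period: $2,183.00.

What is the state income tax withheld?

State Income Tax: taxable = $2,183.00 − 3×$181.00 = $1,640.00
  9.4% × $1,640.00 = $154.16

$154.16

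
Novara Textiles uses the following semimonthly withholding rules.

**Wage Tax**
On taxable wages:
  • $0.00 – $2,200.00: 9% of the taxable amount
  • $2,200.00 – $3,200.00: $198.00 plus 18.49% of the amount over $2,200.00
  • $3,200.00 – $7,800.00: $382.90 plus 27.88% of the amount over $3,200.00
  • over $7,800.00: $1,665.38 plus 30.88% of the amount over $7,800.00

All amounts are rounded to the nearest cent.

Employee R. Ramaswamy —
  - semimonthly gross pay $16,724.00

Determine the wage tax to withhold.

Wage Tax: taxable = $16,724.00
  $1,665.38 + 30.88% × ($16,724.00 − $7,800.00) = $1,665.38 + 30.88% × $8,924.00 = $4,421.11

$4,421.11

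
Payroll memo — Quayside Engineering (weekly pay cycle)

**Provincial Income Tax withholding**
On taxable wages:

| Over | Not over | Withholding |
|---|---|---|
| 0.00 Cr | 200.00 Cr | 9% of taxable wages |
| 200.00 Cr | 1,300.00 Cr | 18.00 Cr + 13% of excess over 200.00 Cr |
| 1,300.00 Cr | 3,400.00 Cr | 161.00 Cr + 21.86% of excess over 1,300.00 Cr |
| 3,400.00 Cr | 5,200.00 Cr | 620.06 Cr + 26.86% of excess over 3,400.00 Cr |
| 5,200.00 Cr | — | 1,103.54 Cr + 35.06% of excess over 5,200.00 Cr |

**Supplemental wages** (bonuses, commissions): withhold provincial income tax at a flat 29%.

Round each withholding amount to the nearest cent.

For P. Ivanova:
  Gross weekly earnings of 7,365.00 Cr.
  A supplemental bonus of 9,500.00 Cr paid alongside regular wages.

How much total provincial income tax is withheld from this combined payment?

4,617.59 Cr

Provincial Income Tax: taxable = 7,365.00 Cr
  1,103.54 Cr + 35.06% × (7,365.00 Cr − 5,200.00 Cr) = 1,103.54 Cr + 35.06% × 2,165.00 Cr = 1,862.59 Cr
Supplemental (29% flat on bonus): 29% × 9,500.00 Cr = 2,755.00 Cr
Total provincial income tax: 1,862.59 Cr + 2,755.00 Cr = 4,617.59 Cr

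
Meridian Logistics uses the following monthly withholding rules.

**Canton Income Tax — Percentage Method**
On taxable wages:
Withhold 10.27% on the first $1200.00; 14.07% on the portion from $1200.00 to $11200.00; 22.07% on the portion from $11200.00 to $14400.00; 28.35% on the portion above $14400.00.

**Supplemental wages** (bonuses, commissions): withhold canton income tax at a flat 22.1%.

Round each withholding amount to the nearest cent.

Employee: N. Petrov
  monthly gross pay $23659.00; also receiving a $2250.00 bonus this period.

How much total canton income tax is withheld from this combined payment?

Canton Income Tax: taxable = $23659.00
  $2236.48 + 28.35% × ($23659.00 − $14400.00) = $2236.48 + 28.35% × $9259.00 = $4861.41
Supplemental (22.1% flat on bonus): 22.1% × $2250.00 = $497.25
Total canton income tax: $4861.41 + $497.25 = $5358.66

$5358.66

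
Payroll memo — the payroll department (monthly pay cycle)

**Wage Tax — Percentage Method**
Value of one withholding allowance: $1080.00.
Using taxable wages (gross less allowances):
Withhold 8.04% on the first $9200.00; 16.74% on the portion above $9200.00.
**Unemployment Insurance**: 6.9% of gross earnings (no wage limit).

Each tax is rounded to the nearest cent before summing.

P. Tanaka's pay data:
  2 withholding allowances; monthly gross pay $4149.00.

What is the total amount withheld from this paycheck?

$446.20

Wage Tax: taxable = $4149.00 − 2×$1080.00 = $1989.00
  8.04% × $1989.00 = $159.92
Unemployment Insurance: 6.9% × $4149.00 = $286.28
Total: $159.92 + $286.28 = $446.20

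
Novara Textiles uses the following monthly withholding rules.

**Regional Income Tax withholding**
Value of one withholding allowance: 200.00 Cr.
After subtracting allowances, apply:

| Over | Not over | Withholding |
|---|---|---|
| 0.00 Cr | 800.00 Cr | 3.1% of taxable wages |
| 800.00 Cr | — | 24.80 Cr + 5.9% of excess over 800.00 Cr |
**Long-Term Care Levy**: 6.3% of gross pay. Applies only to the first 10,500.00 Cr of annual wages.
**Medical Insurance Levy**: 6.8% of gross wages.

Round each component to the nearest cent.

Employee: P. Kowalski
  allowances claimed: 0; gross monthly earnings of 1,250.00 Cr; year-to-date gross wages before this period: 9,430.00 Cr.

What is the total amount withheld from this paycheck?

Regional Income Tax: taxable = 1,250.00 Cr
  24.80 Cr + 5.9% × (1,250.00 Cr − 800.00 Cr) = 24.80 Cr + 5.9% × 450.00 Cr = 51.35 Cr
Long-Term Care Levy: cap 10,500.00 Cr − YTD 9,430.00 Cr = 1,070.00 Cr subject; 6.3% × 1,070.00 Cr = 67.41 Cr
Medical Insurance Levy: 6.8% × 1,250.00 Cr = 85.00 Cr
Total: 51.35 Cr + 67.41 Cr + 85.00 Cr = 203.76 Cr

203.76 Cr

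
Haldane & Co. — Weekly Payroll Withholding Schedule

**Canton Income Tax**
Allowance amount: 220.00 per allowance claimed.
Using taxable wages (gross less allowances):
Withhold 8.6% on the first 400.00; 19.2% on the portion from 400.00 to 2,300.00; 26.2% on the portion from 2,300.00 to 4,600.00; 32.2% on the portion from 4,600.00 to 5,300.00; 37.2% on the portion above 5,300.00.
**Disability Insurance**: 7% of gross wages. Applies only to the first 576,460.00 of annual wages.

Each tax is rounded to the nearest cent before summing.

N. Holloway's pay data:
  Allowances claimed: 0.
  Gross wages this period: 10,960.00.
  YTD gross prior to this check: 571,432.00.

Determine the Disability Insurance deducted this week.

351.96

Disability Insurance: cap 576,460.00 − YTD 571,432.00 = 5,028.00 subject; 7% × 5,028.00 = 351.96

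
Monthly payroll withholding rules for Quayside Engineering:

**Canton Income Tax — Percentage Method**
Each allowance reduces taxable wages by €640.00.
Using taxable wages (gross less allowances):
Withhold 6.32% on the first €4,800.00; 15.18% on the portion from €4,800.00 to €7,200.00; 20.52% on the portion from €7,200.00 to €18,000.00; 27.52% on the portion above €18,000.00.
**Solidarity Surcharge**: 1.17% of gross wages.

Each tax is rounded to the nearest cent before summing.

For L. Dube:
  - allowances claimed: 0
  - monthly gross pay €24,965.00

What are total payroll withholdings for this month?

€5,092.70

Canton Income Tax: taxable = €24,965.00
  €2,883.84 + 27.52% × (€24,965.00 − €18,000.00) = €2,883.84 + 27.52% × €6,965.00 = €4,800.61
Solidarity Surcharge: 1.17% × €24,965.00 = €292.09
Total: €4,800.61 + €292.09 = €5,092.70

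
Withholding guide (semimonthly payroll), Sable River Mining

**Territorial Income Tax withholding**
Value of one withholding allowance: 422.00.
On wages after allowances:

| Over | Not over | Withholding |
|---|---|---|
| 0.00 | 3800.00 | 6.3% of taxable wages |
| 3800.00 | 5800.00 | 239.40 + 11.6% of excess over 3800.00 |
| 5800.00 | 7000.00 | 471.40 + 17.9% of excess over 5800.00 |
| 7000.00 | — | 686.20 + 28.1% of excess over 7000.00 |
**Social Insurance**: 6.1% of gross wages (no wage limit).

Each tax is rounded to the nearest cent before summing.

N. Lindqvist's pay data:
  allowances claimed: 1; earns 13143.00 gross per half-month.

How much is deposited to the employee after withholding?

Territorial Income Tax: taxable = 13143.00 − 1×422.00 = 12721.00
  686.20 + 28.1% × (12721.00 − 7000.00) = 686.20 + 28.1% × 5721.00 = 2293.80
Social Insurance: 6.1% × 13143.00 = 801.72
Total withheld: 2293.80 + 801.72 = 3095.52
Net pay: 13143.00 − 3095.52 = 10047.48

10047.48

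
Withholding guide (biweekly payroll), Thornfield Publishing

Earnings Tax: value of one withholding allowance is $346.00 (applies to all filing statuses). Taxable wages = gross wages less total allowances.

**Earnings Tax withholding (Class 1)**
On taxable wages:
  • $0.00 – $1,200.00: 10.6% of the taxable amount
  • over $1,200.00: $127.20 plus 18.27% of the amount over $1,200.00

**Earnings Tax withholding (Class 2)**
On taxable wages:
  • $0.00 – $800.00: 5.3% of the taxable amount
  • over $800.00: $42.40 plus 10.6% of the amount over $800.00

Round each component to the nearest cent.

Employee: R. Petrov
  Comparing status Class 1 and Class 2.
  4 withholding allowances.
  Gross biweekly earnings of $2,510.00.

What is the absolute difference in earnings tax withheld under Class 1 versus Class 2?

$42.40

Earnings Tax (Class 1): taxable = $2,510.00 − 4×$346.00 = $1,126.00
  10.6% × $1,126.00 = $119.36
Earnings Tax (Class 2): taxable = $2,510.00 − 4×$346.00 = $1,126.00
  $42.40 + 10.6% × ($1,126.00 − $800.00) = $42.40 + 10.6% × $326.00 = $76.96
Difference: |$119.36 − $76.96| = $42.40 (higher under Class 1)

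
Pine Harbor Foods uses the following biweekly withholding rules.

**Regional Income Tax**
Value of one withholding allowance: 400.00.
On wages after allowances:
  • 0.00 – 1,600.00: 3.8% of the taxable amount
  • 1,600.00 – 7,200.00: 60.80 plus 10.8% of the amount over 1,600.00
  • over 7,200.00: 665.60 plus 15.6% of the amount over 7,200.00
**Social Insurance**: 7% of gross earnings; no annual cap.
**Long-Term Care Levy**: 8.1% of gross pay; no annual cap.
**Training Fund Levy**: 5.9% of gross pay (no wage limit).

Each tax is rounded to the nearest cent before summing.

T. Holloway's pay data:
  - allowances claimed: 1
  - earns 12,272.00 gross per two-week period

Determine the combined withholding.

Regional Income Tax: taxable = 12,272.00 − 1×400.00 = 11,872.00
  665.60 + 15.6% × (11,872.00 − 7,200.00) = 665.60 + 15.6% × 4,672.00 = 1,394.43
Social Insurance: 7% × 12,272.00 = 859.04
Long-Term Care Levy: 8.1% × 12,272.00 = 994.03
Training Fund Levy: 5.9% × 12,272.00 = 724.05
Total: 1,394.43 + 859.04 + 994.03 + 724.05 = 3,971.55

3,971.55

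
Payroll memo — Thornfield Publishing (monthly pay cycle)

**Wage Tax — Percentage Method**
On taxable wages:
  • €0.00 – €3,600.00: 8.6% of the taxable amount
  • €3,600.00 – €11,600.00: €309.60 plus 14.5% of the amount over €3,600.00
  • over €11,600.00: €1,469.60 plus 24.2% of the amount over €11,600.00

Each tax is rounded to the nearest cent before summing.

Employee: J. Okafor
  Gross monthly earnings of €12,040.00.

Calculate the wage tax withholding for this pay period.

€1,576.08

Wage Tax: taxable = €12,040.00
  €1,469.60 + 24.2% × (€12,040.00 − €11,600.00) = €1,469.60 + 24.2% × €440.00 = €1,576.08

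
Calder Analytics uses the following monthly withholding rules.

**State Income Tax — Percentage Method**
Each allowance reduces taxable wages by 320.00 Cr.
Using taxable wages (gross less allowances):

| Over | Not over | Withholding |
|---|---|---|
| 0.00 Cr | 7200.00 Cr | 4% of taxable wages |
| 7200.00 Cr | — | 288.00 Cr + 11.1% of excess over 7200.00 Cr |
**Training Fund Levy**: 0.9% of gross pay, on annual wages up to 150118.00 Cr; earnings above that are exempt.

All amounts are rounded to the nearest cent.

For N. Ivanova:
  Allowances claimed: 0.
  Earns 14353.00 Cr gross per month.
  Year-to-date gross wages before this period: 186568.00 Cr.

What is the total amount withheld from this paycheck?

State Income Tax: taxable = 14353.00 Cr
  288.00 Cr + 11.1% × (14353.00 Cr − 7200.00 Cr) = 288.00 Cr + 11.1% × 7153.00 Cr = 1081.98 Cr
Training Fund Levy: YTD 186568.00 Cr ≥ cap 150118.00 Cr → 0.00 Cr
Total: 1081.98 Cr + 0.00 Cr = 1081.98 Cr

1081.98 Cr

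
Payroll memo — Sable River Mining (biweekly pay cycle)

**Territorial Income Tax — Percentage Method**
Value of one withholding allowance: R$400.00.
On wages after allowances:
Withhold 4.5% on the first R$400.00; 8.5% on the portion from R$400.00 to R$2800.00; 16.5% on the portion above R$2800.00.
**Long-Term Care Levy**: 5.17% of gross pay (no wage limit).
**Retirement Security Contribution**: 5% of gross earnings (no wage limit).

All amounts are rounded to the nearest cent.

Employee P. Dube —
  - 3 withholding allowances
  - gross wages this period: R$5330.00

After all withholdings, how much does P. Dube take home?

R$4346.49

Territorial Income Tax: taxable = R$5330.00 − 3×R$400.00 = R$4130.00
  R$222.00 + 16.5% × (R$4130.00 − R$2800.00) = R$222.00 + 16.5% × R$1330.00 = R$441.45
Long-Term Care Levy: 5.17% × R$5330.00 = R$275.56
Retirement Security Contribution: 5% × R$5330.00 = R$266.50
Total withheld: R$441.45 + R$275.56 + R$266.50 = R$983.51
Net pay: R$5330.00 − R$983.51 = R$4346.49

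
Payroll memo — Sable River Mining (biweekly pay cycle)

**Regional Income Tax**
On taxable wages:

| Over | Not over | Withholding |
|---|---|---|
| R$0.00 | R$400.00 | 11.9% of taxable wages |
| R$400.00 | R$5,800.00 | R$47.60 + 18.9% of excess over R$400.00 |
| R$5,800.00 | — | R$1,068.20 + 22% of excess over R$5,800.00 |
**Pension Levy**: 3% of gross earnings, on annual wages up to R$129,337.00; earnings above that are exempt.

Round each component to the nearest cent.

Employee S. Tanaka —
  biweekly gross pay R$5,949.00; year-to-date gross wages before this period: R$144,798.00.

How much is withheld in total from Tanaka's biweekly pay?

Regional Income Tax: taxable = R$5,949.00
  R$1,068.20 + 22% × (R$5,949.00 − R$5,800.00) = R$1,068.20 + 22% × R$149.00 = R$1,100.98
Pension Levy: YTD R$144,798.00 ≥ cap R$129,337.00 → R$0.00
Total: R$1,100.98 + R$0.00 = R$1,100.98

R$1,100.98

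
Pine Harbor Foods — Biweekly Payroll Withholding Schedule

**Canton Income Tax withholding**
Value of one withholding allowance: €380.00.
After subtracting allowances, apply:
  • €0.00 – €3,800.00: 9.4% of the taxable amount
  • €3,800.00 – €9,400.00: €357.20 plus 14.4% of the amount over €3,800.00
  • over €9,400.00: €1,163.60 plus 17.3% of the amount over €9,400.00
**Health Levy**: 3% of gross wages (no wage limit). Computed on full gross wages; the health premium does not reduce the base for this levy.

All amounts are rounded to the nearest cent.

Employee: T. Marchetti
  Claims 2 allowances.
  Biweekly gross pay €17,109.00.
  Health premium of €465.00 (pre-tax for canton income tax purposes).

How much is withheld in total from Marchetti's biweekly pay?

Canton Income Tax: taxable = €17,109.00 − €465.00 − 2×€380.00 = €15,884.00
  €1,163.60 + 17.3% × (€15,884.00 − €9,400.00) = €1,163.60 + 17.3% × €6,484.00 = €2,285.33
Health Levy: 3% × €17,109.00 = €513.27
Total: €2,285.33 + €513.27 = €2,798.60

€2,798.60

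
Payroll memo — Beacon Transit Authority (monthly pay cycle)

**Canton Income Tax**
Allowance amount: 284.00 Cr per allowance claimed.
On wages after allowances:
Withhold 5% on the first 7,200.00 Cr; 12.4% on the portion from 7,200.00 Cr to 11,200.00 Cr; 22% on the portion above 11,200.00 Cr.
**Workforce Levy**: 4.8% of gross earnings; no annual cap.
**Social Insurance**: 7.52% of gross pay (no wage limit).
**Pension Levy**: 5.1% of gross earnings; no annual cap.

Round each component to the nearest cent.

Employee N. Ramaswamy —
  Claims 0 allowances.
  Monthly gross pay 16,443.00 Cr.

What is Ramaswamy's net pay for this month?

Canton Income Tax: taxable = 16,443.00 Cr
  856.00 Cr + 22% × (16,443.00 Cr − 11,200.00 Cr) = 856.00 Cr + 22% × 5,243.00 Cr = 2,009.46 Cr
Workforce Levy: 4.8% × 16,443.00 Cr = 789.26 Cr
Social Insurance: 7.52% × 16,443.00 Cr = 1,236.51 Cr
Pension Levy: 5.1% × 16,443.00 Cr = 838.59 Cr
Total withheld: 2,009.46 Cr + 789.26 Cr + 1,236.51 Cr + 838.59 Cr = 4,873.82 Cr
Net pay: 16,443.00 Cr − 4,873.82 Cr = 11,569.18 Cr

11,569.18 Cr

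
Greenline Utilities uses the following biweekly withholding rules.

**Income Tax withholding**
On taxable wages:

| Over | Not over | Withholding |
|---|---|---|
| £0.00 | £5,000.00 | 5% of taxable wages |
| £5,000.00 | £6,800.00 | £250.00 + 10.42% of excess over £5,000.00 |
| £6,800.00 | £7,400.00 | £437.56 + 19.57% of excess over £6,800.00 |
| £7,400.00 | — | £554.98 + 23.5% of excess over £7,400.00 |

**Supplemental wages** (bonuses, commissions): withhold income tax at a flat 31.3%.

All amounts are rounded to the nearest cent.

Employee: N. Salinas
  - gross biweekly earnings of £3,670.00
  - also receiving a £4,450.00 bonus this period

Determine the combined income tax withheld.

£1,576.35

Income Tax: taxable = £3,670.00
  5% × £3,670.00 = £183.50
Supplemental (31.3% flat on bonus): 31.3% × £4,450.00 = £1,392.85
Total income tax: £183.50 + £1,392.85 = £1,576.35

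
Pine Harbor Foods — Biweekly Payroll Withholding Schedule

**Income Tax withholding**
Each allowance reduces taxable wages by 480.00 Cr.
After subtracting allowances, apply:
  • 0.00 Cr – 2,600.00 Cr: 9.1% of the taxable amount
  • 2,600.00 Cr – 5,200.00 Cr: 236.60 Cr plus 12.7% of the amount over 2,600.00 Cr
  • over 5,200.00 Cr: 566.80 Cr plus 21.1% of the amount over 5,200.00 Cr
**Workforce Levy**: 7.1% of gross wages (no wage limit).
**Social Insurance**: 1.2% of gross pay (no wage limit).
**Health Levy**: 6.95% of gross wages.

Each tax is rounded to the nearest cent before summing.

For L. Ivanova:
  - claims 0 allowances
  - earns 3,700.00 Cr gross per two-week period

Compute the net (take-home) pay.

Income Tax: taxable = 3,700.00 Cr
  236.60 Cr + 12.7% × (3,700.00 Cr − 2,600.00 Cr) = 236.60 Cr + 12.7% × 1,100.00 Cr = 376.30 Cr
Workforce Levy: 7.1% × 3,700.00 Cr = 262.70 Cr
Social Insurance: 1.2% × 3,700.00 Cr = 44.40 Cr
Health Levy: 6.95% × 3,700.00 Cr = 257.15 Cr
Total withheld: 376.30 Cr + 262.70 Cr + 44.40 Cr + 257.15 Cr = 940.55 Cr
Net pay: 3,700.00 Cr − 940.55 Cr = 2,759.45 Cr

2,759.45 Cr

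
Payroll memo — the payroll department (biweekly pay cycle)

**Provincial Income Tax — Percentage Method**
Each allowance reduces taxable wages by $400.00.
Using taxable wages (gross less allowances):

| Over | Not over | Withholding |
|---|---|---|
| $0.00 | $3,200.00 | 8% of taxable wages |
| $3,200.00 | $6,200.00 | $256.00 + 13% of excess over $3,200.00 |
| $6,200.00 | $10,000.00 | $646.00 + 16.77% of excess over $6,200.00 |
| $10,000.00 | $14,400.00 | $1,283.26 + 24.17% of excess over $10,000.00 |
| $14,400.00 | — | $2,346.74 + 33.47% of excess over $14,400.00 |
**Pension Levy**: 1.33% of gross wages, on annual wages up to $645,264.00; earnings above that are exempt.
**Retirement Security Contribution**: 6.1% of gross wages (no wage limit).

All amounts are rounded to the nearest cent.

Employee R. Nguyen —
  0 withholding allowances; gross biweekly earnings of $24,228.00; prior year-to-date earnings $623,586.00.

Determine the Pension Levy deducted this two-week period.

$288.32

Pension Levy: cap $645,264.00 − YTD $623,586.00 = $21,678.00 subject; 1.33% × $21,678.00 = $288.32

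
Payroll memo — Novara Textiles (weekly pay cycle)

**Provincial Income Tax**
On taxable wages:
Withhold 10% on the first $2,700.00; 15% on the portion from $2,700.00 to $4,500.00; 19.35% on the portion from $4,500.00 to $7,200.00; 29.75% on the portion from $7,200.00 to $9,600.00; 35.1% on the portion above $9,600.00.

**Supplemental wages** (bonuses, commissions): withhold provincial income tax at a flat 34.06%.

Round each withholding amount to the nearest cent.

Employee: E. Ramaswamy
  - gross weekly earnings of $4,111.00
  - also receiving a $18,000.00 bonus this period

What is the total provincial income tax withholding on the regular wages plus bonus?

Provincial Income Tax: taxable = $4,111.00
  $270.00 + 15% × ($4,111.00 − $2,700.00) = $270.00 + 15% × $1,411.00 = $481.65
Supplemental (34.06% flat on bonus): 34.06% × $18,000.00 = $6,130.80
Total provincial income tax: $481.65 + $6,130.80 = $6,612.45

$6,612.45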